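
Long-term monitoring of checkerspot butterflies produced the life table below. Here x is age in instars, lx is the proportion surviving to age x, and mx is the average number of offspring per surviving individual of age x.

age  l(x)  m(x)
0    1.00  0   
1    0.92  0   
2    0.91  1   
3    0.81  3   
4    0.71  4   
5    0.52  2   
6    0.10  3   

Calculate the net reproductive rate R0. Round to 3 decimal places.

lx·mx by age: 0, 0, 0.91, 2.43, 2.84, 1.04, 0.3
R0 = Σ lx·mx = 7.52 → 7.520

7.520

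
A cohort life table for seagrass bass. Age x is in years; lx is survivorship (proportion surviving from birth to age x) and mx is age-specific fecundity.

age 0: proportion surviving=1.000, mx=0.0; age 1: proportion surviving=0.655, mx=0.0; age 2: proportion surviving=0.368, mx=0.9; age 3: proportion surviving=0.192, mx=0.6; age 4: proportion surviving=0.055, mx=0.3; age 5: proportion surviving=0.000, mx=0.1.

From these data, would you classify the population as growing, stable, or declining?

R0 = Σ lx·mx = 0 + 0 + 0.3312 + 0.1152 + 0.0165 + 0 = 0.4629
R0 < 1, so the population is declining.

declining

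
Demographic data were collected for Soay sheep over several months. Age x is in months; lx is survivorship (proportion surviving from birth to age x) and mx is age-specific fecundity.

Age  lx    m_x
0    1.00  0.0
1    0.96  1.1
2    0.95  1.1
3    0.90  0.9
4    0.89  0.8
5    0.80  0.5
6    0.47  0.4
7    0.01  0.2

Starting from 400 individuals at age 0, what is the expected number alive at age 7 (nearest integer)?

4

Expected survivors = N0 · l_7 = 400 × 0.01 = 4 → 4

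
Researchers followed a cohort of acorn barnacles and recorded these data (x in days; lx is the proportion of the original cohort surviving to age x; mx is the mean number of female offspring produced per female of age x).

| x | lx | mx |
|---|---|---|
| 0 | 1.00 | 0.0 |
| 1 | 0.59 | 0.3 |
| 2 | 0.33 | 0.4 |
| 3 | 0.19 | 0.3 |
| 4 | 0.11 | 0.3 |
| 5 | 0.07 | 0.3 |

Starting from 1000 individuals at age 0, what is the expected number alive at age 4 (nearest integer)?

110

Expected survivors = N0 · l_4 = 1000 × 0.11 = 110 → 110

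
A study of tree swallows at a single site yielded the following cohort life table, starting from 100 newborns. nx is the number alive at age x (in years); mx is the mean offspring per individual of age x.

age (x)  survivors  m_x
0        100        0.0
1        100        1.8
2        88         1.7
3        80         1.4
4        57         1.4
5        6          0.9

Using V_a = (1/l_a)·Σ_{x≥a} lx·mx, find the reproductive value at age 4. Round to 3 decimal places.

lx = nx/n0 = nx/100: 1, 1, 0.88, 0.8, 0.57, 0.06
lx·mx for x ≥ 4: 0.798, 0.054 → sum = 0.852
V_4 = 0.852 / l_4 = 0.852 / 0.57 = 1.494737… → 1.495

1.495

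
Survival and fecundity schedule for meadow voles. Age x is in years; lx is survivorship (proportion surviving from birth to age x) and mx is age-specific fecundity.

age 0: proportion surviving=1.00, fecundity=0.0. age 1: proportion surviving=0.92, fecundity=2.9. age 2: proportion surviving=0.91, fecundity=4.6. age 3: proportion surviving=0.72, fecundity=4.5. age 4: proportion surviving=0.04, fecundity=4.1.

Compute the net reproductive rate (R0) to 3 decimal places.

lx·mx by age: 0, 2.668, 4.186, 3.24, 0.164
R0 = Σ lx·mx = 10.258 → 10.258

10.258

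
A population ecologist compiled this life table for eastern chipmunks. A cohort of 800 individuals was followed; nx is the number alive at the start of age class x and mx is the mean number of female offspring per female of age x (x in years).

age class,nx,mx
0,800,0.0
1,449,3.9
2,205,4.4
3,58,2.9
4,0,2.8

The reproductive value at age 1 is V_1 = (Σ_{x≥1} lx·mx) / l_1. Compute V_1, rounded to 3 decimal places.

lx = nx/n0 = nx/800: 1, 0.56125, 0.25625, 0.0725, 0
lx·mx for x ≥ 1: 2.188875, 1.1275, 0.21025, 0 → sum = 3.526625
V_1 = 3.526625 / l_1 = 3.526625 / 0.56125 = 6.283519… → 6.284

6.284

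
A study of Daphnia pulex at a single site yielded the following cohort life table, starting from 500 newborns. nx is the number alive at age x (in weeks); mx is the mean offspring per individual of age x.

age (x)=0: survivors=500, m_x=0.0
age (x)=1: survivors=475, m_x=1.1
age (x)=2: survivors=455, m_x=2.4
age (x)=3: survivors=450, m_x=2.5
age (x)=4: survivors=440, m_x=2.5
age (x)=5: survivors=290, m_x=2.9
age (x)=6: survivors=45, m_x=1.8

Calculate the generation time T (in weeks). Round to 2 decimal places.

lx = nx/n0 = nx/500: 1, 0.95, 0.91, 0.9, 0.88, 0.58, 0.09
lx·mx: 0, 1.045, 2.184, 2.25, 2.2, 1.682, 0.162 → R0 = 9.523
x·lx·mx: 0, 1.045, 4.368, 6.75, 8.8, 8.41, 0.972 → Σ = 30.345
T = 30.345 / 9.523 = 3.186496… → 3.19

3.19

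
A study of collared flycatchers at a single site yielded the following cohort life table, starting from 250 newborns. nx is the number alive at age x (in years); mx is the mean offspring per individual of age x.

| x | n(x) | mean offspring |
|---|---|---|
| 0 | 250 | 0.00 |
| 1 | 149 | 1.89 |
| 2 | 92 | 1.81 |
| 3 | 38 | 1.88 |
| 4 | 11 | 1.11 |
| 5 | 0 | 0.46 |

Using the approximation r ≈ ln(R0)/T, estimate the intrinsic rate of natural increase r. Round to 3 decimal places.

0.457

lx = nx/n0 = nx/250: 1, 0.596, 0.368, 0.152, 0.044, 0
R0 = Σ lx·mx = 0 + 1.12644 + 0.66608 + 0.28576 + 0.04884 + 0 = 2.12712
Σ x·lx·mx = 3.51124; T = 3.51124/2.12712 = 1.6507…
r ≈ ln(R0)/T = ln(2.12712)/1.6507… = 0.45724… → 0.457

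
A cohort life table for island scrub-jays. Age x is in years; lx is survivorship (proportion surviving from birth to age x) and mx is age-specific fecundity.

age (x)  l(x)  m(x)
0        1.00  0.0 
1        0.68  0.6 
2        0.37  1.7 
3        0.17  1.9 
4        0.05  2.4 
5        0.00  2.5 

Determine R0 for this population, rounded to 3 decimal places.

1.480

lx·mx by age: 0, 0.408, 0.629, 0.323, 0.12, 0
R0 = Σ lx·mx = 1.48 → 1.480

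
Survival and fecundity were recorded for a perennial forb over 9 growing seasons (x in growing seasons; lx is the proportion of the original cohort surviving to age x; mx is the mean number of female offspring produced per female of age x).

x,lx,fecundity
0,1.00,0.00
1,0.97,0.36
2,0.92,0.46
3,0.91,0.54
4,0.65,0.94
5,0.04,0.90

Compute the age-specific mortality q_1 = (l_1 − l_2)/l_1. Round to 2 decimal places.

q_1 = (l_1 − l_2) / l_1 = (0.97 − 0.92) / 0.97
     = 0.05 / 0.97 = 0.051546… → 0.05

0.05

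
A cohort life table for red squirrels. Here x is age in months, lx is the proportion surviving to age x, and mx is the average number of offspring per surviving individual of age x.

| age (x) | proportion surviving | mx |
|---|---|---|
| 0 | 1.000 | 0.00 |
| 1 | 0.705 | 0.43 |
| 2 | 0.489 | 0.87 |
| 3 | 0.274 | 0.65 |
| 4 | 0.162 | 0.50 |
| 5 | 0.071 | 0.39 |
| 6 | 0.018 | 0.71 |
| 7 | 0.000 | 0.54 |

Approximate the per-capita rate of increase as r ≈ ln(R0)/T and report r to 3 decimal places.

R0 = Σ lx·mx = 0 + 0.30315 + 0.42543 + 0.1781 + 0.081 + 0.02769 + 0.01278 + 0 = 1.02815
Σ x·lx·mx = 2.22744; T = 2.22744/1.02815 = 2.16645…
r ≈ ln(R0)/T = ln(1.02815)/2.16645… = 0.01281… → 0.013

0.013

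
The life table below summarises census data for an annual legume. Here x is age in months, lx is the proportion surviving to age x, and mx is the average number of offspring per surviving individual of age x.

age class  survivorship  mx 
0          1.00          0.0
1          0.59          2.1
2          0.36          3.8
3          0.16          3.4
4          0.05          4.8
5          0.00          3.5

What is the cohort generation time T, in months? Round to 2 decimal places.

1.94

lx·mx: 0, 1.239, 1.368, 0.544, 0.24, 0 → R0 = 3.391
x·lx·mx: 0, 1.239, 2.736, 1.632, 0.96, 0 → Σ = 6.567
T = 6.567 / 3.391 = 1.936597… → 1.94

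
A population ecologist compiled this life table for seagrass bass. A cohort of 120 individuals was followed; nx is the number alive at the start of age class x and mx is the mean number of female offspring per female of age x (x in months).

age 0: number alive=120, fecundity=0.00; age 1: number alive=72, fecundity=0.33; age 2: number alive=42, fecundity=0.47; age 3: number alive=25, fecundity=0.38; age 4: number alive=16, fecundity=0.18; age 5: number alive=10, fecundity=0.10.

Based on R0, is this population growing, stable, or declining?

declining

lx = nx/n0 = nx/120: 1, 0.6, 0.35, 0.20833…, 0.13333…, 0.08333…
R0 = Σ lx·mx = 0 + 0.198 + 0.1645 + 0.079167… + 0.024… + 0.008333… = 0.474…
R0 < 1, so the population is declining.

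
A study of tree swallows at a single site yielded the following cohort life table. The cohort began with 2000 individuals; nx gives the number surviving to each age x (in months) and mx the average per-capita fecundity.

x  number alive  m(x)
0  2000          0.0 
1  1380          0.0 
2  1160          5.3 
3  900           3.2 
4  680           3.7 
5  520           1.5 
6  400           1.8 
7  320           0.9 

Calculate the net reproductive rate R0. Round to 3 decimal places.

lx = nx/n0 = nx/2000: 1, 0.69, 0.58, 0.45, 0.34, 0.26, 0.2, 0.16
lx·mx by age: 0, 0, 3.074, 1.44, 1.258, 0.39, 0.36, 0.144
R0 = Σ lx·mx = 6.666 → 6.666

6.666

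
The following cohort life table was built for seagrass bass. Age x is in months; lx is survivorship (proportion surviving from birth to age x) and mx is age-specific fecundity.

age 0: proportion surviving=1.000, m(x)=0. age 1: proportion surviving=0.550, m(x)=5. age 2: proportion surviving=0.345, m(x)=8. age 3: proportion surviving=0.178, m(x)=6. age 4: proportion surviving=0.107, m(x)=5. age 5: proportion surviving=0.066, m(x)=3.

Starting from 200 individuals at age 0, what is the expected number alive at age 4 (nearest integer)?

Expected survivors = N0 · l_4 = 200 × 0.107 = 21.4 → 21

21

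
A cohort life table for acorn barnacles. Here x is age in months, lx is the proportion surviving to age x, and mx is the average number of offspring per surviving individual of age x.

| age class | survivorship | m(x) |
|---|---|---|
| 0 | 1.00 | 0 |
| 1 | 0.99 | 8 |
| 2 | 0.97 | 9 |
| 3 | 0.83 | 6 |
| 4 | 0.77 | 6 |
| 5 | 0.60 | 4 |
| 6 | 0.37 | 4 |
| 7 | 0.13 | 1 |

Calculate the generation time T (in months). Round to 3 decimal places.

2.663

lx·mx: 0, 7.92, 8.73, 4.98, 4.62, 2.4, 1.48, 0.13 → R0 = 30.26
x·lx·mx: 0, 7.92, 17.46, 14.94, 18.48, 12, 8.88, 0.91 → Σ = 80.59
T = 80.59 / 30.26 = 2.663252… → 2.663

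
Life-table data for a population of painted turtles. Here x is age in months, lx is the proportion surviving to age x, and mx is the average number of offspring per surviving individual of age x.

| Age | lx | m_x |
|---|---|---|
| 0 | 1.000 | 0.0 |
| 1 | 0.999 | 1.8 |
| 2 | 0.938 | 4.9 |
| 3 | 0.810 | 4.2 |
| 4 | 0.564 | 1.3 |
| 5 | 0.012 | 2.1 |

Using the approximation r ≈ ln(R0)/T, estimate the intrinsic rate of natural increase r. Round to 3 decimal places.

1.025

R0 = Σ lx·mx = 0 + 1.7982 + 4.5962 + 3.402 + 0.7332 + 0.0252 = 10.5548
Σ x·lx·mx = 24.2554; T = 24.2554/10.5548 = 2.29804…
r ≈ ln(R0)/T = ln(10.5548)/2.29804… = 1.02547… → 1.025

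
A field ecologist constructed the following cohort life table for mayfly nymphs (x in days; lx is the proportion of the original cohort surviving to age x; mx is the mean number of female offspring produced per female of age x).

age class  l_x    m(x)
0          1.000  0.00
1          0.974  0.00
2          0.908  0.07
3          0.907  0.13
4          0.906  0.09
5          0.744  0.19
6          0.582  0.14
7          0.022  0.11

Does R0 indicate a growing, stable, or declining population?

declining

R0 = Σ lx·mx = 0 + 0 + 0.06356 + 0.11791 + 0.08154 + 0.14136 + 0.08148 + 0.00242 = 0.48827
R0 < 1, so the population is declining.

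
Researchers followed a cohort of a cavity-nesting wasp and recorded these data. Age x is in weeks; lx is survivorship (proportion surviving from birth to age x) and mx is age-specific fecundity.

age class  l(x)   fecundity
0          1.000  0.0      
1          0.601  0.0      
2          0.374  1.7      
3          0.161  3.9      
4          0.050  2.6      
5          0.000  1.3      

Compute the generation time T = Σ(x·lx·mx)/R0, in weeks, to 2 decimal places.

2.64

lx·mx: 0, 0, 0.6358, 0.6279, 0.13, 0 → R0 = 1.3937
x·lx·mx: 0, 0, 1.2716, 1.8837, 0.52, 0 → Σ = 3.6753
T = 3.6753 / 1.3937 = 2.637081… → 2.64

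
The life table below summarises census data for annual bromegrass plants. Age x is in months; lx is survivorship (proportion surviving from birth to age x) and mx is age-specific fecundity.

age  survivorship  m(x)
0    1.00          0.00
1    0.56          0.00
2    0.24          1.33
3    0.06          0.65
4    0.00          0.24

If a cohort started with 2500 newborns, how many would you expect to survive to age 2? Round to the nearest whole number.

Expected survivors = N0 · l_2 = 2500 × 0.24 = 600 → 600

600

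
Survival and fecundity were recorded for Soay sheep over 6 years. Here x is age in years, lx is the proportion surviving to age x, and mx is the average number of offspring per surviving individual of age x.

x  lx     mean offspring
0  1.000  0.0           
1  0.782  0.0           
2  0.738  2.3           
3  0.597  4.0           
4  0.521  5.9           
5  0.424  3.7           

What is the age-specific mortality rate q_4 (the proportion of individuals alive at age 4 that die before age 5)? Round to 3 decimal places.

q_4 = (l_4 − l_5) / l_4 = (0.521 − 0.424) / 0.521
     = 0.097 / 0.521 = 0.18618… → 0.186

0.186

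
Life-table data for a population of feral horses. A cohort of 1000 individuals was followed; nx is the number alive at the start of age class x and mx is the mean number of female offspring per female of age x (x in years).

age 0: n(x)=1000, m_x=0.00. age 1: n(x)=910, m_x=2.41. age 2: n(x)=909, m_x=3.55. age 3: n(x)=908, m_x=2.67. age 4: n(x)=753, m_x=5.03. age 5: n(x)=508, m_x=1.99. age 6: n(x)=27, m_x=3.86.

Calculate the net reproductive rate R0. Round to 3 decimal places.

lx = nx/n0 = nx/1000: 1, 0.91, 0.909, 0.908, 0.753, 0.508, 0.027
lx·mx by age: 0, 2.1931, 3.22695, 2.42436, 3.78759, 1.01092, 0.10422
R0 = Σ lx·mx = 12.74714 → 12.747

12.747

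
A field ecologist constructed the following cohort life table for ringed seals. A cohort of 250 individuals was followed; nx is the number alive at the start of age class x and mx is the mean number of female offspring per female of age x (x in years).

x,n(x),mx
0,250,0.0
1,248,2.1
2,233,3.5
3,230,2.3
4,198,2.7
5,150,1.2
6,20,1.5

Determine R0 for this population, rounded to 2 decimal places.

10.44

lx = nx/n0 = nx/250: 1, 0.992, 0.932, 0.92, 0.792, 0.6, 0.08
lx·mx by age: 0, 2.0832, 3.262, 2.116, 2.1384, 0.72, 0.12
R0 = Σ lx·mx = 10.4396 → 10.44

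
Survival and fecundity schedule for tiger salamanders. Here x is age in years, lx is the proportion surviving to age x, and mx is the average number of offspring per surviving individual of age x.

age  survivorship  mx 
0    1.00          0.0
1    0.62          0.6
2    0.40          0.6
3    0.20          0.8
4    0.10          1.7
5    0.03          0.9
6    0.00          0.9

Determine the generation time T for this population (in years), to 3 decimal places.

lx·mx: 0, 0.372, 0.24, 0.16, 0.17, 0.027, 0 → R0 = 0.969
x·lx·mx: 0, 0.372, 0.48, 0.48, 0.68, 0.135, 0 → Σ = 2.147
T = 2.147 / 0.969 = 2.215686… → 2.216

2.216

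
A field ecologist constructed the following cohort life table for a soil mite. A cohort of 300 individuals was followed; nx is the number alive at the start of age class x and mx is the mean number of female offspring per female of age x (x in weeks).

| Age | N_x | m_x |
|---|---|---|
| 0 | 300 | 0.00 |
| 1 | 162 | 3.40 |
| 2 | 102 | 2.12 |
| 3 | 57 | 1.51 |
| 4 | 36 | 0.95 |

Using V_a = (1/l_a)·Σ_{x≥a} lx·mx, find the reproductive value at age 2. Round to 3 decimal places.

3.299

lx = nx/n0 = nx/300: 1, 0.54, 0.34, 0.19, 0.12
lx·mx for x ≥ 2: 0.7208, 0.2869, 0.114 → sum = 1.1217
V_2 = 1.1217 / l_2 = 1.1217 / 0.34 = 3.299118… → 3.299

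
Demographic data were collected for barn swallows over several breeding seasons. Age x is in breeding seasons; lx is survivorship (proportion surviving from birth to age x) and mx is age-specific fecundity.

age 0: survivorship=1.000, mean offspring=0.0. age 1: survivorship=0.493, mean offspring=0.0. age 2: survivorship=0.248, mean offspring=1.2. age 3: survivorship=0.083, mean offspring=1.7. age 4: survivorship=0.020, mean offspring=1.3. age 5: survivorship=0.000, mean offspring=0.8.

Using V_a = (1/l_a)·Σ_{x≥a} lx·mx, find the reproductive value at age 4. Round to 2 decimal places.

1.30

lx·mx for x ≥ 4: 0.026, 0 → sum = 0.026
V_4 = 0.026 / l_4 = 0.026 / 0.02 = 1.3 → 1.30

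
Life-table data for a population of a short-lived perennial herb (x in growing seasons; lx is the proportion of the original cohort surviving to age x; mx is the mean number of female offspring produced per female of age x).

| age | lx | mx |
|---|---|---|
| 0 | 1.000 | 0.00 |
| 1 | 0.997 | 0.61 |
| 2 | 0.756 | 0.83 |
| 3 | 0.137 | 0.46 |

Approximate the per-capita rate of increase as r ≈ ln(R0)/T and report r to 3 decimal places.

0.165

R0 = Σ lx·mx = 0 + 0.60817 + 0.62748 + 0.06302 = 1.29867
Σ x·lx·mx = 2.05219; T = 2.05219/1.29867 = 1.58022…
r ≈ ln(R0)/T = ln(1.29867)/1.58022… = 0.16538… → 0.165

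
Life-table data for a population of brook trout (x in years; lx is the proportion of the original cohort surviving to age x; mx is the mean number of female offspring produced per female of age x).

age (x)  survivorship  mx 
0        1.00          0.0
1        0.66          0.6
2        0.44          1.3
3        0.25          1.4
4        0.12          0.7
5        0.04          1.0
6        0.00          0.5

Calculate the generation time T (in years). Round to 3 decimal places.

lx·mx: 0, 0.396, 0.572, 0.35, 0.084, 0.04, 0 → R0 = 1.442
x·lx·mx: 0, 0.396, 1.144, 1.05, 0.336, 0.2, 0 → Σ = 3.126
T = 3.126 / 1.442 = 2.167822… → 2.168

2.168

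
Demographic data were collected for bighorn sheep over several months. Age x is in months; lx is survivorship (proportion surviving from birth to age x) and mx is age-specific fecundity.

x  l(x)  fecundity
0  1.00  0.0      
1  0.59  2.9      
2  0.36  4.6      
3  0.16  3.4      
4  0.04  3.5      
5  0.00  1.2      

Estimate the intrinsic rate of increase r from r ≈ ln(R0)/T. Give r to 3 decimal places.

0.785

R0 = Σ lx·mx = 0 + 1.711 + 1.656 + 0.544 + 0.14 + 0 = 4.051
Σ x·lx·mx = 7.215; T = 7.215/4.051 = 1.78104…
r ≈ ln(R0)/T = ln(4.051)/1.78104… = 0.78548… → 0.785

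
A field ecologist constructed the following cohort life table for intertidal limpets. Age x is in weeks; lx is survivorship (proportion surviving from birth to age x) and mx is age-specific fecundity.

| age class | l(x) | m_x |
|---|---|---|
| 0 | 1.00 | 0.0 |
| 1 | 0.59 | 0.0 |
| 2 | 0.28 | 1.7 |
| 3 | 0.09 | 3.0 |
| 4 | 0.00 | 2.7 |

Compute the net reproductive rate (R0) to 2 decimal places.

lx·mx by age: 0, 0, 0.476, 0.27, 0
R0 = Σ lx·mx = 0.746 → 0.75

0.75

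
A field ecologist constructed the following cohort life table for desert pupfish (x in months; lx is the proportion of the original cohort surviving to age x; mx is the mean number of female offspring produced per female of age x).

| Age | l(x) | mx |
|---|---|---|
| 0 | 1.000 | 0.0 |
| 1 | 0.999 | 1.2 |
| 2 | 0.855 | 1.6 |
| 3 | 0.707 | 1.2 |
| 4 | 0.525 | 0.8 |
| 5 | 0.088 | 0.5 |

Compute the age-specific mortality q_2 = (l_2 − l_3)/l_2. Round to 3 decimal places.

0.173

q_2 = (l_2 − l_3) / l_2 = (0.855 − 0.707) / 0.855
     = 0.148 / 0.855 = 0.173099… → 0.173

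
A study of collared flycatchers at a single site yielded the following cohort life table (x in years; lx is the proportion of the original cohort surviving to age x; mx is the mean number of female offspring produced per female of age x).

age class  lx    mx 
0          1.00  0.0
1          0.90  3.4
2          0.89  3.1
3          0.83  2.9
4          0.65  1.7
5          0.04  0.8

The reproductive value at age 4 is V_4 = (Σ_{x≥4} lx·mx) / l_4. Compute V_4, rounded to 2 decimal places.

lx·mx for x ≥ 4: 1.105, 0.032 → sum = 1.137
V_4 = 1.137 / l_4 = 1.137 / 0.65 = 1.749231… → 1.75

1.75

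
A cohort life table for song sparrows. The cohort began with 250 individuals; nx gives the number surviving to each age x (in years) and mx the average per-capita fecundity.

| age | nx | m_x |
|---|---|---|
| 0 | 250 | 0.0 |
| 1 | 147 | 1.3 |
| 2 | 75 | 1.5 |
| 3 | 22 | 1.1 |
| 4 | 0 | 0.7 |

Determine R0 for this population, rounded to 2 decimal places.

1.31

lx = nx/n0 = nx/250: 1, 0.588, 0.3, 0.088, 0
lx·mx by age: 0, 0.7644, 0.45, 0.0968, 0
R0 = Σ lx·mx = 1.3112 → 1.31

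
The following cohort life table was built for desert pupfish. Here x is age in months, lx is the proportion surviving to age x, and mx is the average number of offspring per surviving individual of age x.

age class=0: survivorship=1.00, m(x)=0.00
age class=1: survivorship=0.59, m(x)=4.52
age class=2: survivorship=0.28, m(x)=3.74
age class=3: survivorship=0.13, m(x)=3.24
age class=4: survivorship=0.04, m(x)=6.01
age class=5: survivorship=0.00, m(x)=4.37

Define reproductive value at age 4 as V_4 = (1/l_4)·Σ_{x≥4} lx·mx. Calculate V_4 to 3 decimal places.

lx·mx for x ≥ 4: 0.2404, 0 → sum = 0.2404
V_4 = 0.2404 / l_4 = 0.2404 / 0.04 = 6.01 → 6.010

6.010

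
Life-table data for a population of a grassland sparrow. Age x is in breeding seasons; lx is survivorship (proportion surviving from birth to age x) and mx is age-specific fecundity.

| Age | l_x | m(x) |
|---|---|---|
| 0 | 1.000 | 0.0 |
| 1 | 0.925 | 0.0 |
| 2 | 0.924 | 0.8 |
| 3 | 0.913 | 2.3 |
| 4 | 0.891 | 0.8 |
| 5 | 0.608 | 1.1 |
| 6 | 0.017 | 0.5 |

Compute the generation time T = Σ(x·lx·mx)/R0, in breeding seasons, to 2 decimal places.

lx·mx: 0, 0, 0.7392, 2.0999, 0.7128, 0.6688, 0.0085 → R0 = 4.2292
x·lx·mx: 0, 0, 1.4784, 6.2997, 2.8512, 3.344, 0.051 → Σ = 14.0243
T = 14.0243 / 4.2292 = 3.316065… → 3.32

3.32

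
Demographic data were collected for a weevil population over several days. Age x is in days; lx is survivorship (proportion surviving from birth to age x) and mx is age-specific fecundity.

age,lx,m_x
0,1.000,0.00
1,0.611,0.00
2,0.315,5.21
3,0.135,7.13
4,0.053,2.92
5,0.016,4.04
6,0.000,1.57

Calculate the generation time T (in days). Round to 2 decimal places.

2.52

lx·mx: 0, 0, 1.64115, 0.96255, 0.15476, 0.06464, 0 → R0 = 2.8231
x·lx·mx: 0, 0, 3.2823, 2.88765, 0.61904, 0.3232, 0 → Σ = 7.11219
T = 7.11219 / 2.8231 = 2.519284… → 2.52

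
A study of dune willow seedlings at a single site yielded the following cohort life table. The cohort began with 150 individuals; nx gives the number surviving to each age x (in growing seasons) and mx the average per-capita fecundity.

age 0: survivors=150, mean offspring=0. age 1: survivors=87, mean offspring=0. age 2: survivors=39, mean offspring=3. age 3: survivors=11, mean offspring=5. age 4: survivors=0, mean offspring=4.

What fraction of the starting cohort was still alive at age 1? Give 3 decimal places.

l_1 = n_1/n_0 = 87/150 = 0.58 → 0.580

0.580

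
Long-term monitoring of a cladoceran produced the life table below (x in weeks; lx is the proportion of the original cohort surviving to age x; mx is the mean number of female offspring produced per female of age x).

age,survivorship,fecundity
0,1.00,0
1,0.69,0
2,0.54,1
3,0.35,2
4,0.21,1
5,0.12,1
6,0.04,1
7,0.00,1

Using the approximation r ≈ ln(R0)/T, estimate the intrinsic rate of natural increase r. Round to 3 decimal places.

R0 = Σ lx·mx = 0 + 0 + 0.54 + 0.7 + 0.21 + 0.12 + 0.04 + 0 = 1.61
Σ x·lx·mx = 4.86; T = 4.86/1.61 = 3.01863…
r ≈ ln(R0)/T = ln(1.61)/3.01863… = 0.15776… → 0.158

0.158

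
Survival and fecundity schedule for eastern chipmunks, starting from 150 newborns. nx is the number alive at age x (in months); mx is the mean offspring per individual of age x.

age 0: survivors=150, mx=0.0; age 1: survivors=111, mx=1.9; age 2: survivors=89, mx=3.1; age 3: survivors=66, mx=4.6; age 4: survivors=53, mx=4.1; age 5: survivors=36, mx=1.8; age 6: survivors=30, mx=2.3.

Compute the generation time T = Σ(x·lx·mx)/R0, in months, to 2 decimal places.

2.87

lx = nx/n0 = nx/150: 1, 0.74, 0.59333…, 0.44, 0.35333…, 0.24, 0.2
lx·mx: 0, 1.406, 1.839333…, 2.024, 1.448667…, 0.432, 0.46 → R0 = 7.61…
x·lx·mx: 0, 1.406, 3.678667…, 6.072, 5.794667…, 2.16, 2.76 → Σ = 21.871333…
T = 21.871333… / 7.61… = 2.874025… → 2.87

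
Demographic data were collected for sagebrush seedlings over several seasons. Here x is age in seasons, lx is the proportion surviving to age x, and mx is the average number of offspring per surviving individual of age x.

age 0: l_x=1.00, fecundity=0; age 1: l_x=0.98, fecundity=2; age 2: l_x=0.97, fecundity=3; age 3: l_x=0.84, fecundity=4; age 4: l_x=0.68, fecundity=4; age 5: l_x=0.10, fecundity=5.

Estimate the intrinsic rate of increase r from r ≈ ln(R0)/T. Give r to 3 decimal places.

R0 = Σ lx·mx = 0 + 1.96 + 2.91 + 3.36 + 2.72 + 0.5 = 11.45
Σ x·lx·mx = 31.24; T = 31.24/11.45 = 2.72838…
r ≈ ln(R0)/T = ln(11.45)/2.72838… = 0.89357… → 0.894

0.894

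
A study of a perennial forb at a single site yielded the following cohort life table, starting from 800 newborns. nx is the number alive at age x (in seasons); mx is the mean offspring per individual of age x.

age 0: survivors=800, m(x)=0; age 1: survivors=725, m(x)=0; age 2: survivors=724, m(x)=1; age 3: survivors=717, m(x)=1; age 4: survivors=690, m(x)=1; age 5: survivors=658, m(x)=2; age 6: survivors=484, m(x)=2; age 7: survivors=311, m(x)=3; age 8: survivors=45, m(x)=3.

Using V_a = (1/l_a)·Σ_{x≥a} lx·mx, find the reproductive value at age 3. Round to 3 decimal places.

6.637

lx = nx/n0 = nx/800: 1, 0.90625, 0.905, 0.89625, 0.8625, 0.8225, 0.605, 0.38875, 0.05625
lx·mx for x ≥ 3: 0.89625, 0.8625, 1.645, 1.21, 1.16625, 0.16875 → sum = 5.94875
V_3 = 5.94875 / l_3 = 5.94875 / 0.89625 = 6.637378… → 6.637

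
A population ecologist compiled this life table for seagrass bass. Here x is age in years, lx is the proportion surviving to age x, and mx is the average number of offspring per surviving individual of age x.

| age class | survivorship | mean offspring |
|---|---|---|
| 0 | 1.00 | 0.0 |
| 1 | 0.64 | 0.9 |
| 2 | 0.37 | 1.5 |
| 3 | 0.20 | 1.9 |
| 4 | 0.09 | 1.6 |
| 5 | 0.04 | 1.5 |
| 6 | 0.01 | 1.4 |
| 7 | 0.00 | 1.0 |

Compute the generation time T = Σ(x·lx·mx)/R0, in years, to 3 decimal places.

lx·mx: 0, 0.576, 0.555, 0.38, 0.144, 0.06, 0.014, 0 → R0 = 1.729
x·lx·mx: 0, 0.576, 1.11, 1.14, 0.576, 0.3, 0.084, 0 → Σ = 3.786
T = 3.786 / 1.729 = 2.189705… → 2.190

2.190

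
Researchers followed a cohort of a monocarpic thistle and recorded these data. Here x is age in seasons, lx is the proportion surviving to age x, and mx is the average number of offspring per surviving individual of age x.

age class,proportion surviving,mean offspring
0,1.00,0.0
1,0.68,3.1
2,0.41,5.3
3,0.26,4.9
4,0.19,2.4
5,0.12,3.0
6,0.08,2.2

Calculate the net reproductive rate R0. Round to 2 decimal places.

6.55

lx·mx by age: 0, 2.108, 2.173, 1.274, 0.456, 0.36, 0.176
R0 = Σ lx·mx = 6.547 → 6.55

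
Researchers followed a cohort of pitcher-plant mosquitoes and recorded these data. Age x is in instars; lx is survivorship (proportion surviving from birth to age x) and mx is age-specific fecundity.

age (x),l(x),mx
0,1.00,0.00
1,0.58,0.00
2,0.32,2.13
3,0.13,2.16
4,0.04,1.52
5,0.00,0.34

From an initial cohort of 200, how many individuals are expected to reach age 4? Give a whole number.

8

Expected survivors = N0 · l_4 = 200 × 0.04 = 8 → 8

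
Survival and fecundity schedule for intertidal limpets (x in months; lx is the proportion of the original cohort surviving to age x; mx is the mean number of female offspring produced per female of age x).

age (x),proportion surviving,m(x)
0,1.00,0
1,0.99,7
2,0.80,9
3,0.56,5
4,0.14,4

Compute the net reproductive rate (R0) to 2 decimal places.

17.49

lx·mx by age: 0, 6.93, 7.2, 2.8, 0.56
R0 = Σ lx·mx = 17.49 → 17.49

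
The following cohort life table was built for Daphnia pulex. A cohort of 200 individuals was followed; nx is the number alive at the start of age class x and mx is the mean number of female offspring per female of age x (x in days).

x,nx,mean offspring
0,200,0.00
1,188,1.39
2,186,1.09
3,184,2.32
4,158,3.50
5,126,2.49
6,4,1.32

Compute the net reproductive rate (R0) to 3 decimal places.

lx = nx/n0 = nx/200: 1, 0.94, 0.93, 0.92, 0.79, 0.63, 0.02
lx·mx by age: 0, 1.3066, 1.0137, 2.1344, 2.765, 1.5687, 0.0264
R0 = Σ lx·mx = 8.8148 → 8.815

8.815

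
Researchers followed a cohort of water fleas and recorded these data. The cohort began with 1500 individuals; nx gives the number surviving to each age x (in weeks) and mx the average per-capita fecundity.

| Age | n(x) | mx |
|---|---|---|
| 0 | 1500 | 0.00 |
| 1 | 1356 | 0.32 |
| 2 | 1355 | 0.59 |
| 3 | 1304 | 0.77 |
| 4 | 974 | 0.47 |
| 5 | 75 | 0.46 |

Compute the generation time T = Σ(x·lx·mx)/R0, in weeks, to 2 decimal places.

2.58

lx = nx/n0 = nx/1500: 1, 0.904, 0.90333…, 0.86933…, 0.64933…, 0.05
lx·mx: 0, 0.28928, 0.532967…, 0.669387…, 0.305187…, 0.023 → R0 = 1.81982…
x·lx·mx: 0, 0.28928, 1.065933…, 2.00816…, 1.220747…, 0.115 → Σ = 4.69912…
T = 4.69912… / 1.81982… = 2.582189… → 2.58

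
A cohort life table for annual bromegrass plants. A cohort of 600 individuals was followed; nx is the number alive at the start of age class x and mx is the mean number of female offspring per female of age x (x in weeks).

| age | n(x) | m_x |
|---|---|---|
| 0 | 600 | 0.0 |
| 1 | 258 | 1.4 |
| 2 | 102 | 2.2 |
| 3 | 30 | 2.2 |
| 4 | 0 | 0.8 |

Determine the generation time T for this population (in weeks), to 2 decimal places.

1.55

lx = nx/n0 = nx/600: 1, 0.43, 0.17, 0.05, 0
lx·mx: 0, 0.602, 0.374, 0.11, 0 → R0 = 1.086
x·lx·mx: 0, 0.602, 0.748, 0.33, 0 → Σ = 1.68
T = 1.68 / 1.086 = 1.546961… → 1.55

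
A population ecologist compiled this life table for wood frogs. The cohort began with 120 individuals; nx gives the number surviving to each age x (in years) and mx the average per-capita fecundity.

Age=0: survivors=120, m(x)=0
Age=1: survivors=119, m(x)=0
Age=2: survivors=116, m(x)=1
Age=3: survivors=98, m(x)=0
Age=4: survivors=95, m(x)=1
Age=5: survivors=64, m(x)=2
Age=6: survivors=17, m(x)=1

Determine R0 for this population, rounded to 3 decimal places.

2.967

lx = nx/n0 = nx/120: 1, 0.99167…, 0.96667…, 0.81667…, 0.79167…, 0.53333…, 0.14167…
lx·mx by age: 0, 0, 0.966667…, 0, 0.791667…, 1.066667…, 0.141667…
R0 = Σ lx·mx = 2.966667… → 2.967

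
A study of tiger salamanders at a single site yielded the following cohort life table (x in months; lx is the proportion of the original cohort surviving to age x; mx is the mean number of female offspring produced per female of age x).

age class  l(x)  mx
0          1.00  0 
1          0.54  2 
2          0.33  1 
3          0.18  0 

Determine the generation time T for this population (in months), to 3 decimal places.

1.234

lx·mx: 0, 1.08, 0.33, 0 → R0 = 1.41
x·lx·mx: 0, 1.08, 0.66, 0 → Σ = 1.74
T = 1.74 / 1.41 = 1.234043… → 1.234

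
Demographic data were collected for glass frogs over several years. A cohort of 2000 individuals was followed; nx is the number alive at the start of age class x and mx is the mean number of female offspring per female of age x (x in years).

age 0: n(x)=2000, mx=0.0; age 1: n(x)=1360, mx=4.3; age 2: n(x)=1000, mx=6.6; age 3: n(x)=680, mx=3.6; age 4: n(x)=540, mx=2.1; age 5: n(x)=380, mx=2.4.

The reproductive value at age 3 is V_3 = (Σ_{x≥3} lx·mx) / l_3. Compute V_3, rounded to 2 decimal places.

6.61

lx = nx/n0 = nx/2000: 1, 0.68, 0.5, 0.34, 0.27, 0.19
lx·mx for x ≥ 3: 1.224, 0.567, 0.456 → sum = 2.247
V_3 = 2.247 / l_3 = 2.247 / 0.34 = 6.608824… → 6.61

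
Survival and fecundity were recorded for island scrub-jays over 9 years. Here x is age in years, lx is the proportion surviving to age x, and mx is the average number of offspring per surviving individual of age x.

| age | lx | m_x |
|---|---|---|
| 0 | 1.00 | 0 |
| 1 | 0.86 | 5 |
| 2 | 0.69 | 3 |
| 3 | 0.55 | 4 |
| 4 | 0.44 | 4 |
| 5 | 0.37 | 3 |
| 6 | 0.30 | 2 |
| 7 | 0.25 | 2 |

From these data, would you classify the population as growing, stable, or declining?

growing

R0 = Σ lx·mx = 0 + 4.3 + 2.07 + 2.2 + 1.76 + 1.11 + 0.6 + 0.5 = 12.54
R0 > 1, so the population is growing.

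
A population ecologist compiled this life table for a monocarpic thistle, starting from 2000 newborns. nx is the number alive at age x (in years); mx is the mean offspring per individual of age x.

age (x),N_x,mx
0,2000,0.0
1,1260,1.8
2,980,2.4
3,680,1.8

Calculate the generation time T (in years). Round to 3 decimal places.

lx = nx/n0 = nx/2000: 1, 0.63, 0.49, 0.34
lx·mx: 0, 1.134, 1.176, 0.612 → R0 = 2.922
x·lx·mx: 0, 1.134, 2.352, 1.836 → Σ = 5.322
T = 5.322 / 2.922 = 1.821355… → 1.821

1.821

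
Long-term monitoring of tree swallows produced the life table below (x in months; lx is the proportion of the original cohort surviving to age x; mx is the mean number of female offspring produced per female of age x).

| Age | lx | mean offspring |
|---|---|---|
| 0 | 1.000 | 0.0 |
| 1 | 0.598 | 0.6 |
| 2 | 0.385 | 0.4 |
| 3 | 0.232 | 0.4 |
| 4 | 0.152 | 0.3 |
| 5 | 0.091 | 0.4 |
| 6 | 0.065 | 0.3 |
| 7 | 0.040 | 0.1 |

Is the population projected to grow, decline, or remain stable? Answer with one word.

declining

R0 = Σ lx·mx = 0 + 0.3588 + 0.154 + 0.0928 + 0.0456 + 0.0364 + 0.0195 + 0.004 = 0.7111
R0 < 1, so the population is declining.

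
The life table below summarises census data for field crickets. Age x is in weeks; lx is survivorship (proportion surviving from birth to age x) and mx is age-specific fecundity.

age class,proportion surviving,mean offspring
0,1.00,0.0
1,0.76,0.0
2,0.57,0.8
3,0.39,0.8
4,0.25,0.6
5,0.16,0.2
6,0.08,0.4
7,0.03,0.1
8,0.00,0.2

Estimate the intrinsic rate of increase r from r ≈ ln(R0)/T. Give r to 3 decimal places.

R0 = Σ lx·mx = 0 + 0 + 0.456 + 0.312 + 0.15 + 0.032 + 0.032 + 0.003 + 0 = 0.985
Σ x·lx·mx = 2.821; T = 2.821/0.985 = 2.86396…
r ≈ ln(R0)/T = ln(0.985)/2.86396… = -0.00528… → -0.005

-0.005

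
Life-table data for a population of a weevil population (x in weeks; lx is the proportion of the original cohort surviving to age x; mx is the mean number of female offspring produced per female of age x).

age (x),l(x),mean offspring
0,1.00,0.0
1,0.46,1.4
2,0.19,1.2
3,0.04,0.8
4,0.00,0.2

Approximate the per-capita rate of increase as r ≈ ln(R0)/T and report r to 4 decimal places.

R0 = Σ lx·mx = 0 + 0.644 + 0.228 + 0.032 + 0 = 0.904
Σ x·lx·mx = 1.196; T = 1.196/0.904 = 1.32301…
r ≈ ln(R0)/T = ln(0.904)/1.32301… = -0.076285… → -0.0763

-0.0763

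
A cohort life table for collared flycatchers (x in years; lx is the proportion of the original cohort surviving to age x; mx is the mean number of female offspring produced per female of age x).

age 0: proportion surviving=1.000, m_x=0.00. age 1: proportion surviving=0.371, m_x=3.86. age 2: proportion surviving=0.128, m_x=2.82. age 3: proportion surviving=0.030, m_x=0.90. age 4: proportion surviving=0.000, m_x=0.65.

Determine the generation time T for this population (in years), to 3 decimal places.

lx·mx: 0, 1.43206, 0.36096, 0.027, 0 → R0 = 1.82002
x·lx·mx: 0, 1.43206, 0.72192, 0.081, 0 → Σ = 2.23498
T = 2.23498 / 1.82002 = 1.227997… → 1.228

1.228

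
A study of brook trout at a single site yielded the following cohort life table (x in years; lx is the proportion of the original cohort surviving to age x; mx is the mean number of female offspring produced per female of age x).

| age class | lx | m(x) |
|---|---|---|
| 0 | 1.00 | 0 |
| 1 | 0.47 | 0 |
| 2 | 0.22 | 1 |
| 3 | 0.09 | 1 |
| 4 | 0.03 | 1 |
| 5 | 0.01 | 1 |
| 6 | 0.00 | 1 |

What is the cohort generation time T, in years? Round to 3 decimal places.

lx·mx: 0, 0, 0.22, 0.09, 0.03, 0.01, 0 → R0 = 0.35
x·lx·mx: 0, 0, 0.44, 0.27, 0.12, 0.05, 0 → Σ = 0.88
T = 0.88 / 0.35 = 2.514286… → 2.514

2.514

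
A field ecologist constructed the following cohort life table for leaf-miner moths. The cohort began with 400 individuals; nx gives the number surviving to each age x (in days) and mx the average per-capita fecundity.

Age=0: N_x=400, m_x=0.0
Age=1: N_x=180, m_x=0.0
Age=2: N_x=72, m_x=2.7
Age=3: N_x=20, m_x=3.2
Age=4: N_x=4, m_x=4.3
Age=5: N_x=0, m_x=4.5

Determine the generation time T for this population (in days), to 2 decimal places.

2.36

lx = nx/n0 = nx/400: 1, 0.45, 0.18, 0.05, 0.01, 0
lx·mx: 0, 0, 0.486, 0.16, 0.043, 0 → R0 = 0.689
x·lx·mx: 0, 0, 0.972, 0.48, 0.172, 0 → Σ = 1.624
T = 1.624 / 0.689 = 2.357039… → 2.36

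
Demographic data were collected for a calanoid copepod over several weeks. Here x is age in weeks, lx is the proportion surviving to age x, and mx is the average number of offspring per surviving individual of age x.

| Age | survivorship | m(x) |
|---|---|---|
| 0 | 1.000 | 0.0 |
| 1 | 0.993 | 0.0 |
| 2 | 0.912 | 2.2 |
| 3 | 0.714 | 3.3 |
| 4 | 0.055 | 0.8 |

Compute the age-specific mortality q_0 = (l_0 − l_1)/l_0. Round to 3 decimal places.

0.007

q_0 = (l_0 − l_1) / l_0 = (1 − 0.993) / 1
     = 0.007 / 1 = 0.007 → 0.007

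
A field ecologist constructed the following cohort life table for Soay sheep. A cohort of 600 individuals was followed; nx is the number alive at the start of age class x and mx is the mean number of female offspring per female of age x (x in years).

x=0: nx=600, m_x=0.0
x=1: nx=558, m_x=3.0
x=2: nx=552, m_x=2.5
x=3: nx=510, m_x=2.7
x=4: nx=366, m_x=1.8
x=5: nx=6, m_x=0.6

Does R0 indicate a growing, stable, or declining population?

growing

lx = nx/n0 = nx/600: 1, 0.93, 0.92, 0.85, 0.61, 0.01
R0 = Σ lx·mx = 0 + 2.79 + 2.3 + 2.295 + 1.098 + 0.006 = 8.489
R0 > 1, so the population is growing.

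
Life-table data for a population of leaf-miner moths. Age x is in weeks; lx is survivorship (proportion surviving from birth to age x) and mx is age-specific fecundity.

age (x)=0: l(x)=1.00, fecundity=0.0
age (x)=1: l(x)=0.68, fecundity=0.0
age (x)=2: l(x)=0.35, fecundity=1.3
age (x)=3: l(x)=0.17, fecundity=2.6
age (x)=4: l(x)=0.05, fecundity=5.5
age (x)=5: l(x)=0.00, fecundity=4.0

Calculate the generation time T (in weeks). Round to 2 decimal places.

lx·mx: 0, 0, 0.455, 0.442, 0.275, 0 → R0 = 1.172
x·lx·mx: 0, 0, 0.91, 1.326, 1.1, 0 → Σ = 3.336
T = 3.336 / 1.172 = 2.846416… → 2.85

2.85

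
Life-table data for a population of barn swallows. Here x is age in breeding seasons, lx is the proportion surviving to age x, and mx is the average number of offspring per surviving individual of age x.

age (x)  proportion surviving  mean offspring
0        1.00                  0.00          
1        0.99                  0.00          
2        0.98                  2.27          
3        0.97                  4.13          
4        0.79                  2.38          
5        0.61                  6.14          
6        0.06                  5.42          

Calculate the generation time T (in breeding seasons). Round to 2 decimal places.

3.67

lx·mx: 0, 0, 2.2246, 4.0061, 1.8802, 3.7454, 0.3252 → R0 = 12.1815
x·lx·mx: 0, 0, 4.4492, 12.0183, 7.5208, 18.727, 1.9512 → Σ = 44.6665
T = 44.6665 / 12.1815 = 3.666749… → 3.67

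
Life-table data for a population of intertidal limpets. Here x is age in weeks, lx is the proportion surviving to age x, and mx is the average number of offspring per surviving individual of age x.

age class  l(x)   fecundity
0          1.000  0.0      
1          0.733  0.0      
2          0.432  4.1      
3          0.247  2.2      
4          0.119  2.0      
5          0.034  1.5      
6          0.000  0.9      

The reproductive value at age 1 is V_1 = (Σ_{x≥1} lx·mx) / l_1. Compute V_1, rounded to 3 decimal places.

3.552

lx·mx for x ≥ 1: 0, 1.7712, 0.5434, 0.238, 0.051, 0 → sum = 2.6036
V_1 = 2.6036 / l_1 = 2.6036 / 0.733 = 3.551978… → 3.552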